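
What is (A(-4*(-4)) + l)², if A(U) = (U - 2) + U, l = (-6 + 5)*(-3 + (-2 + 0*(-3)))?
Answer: 1225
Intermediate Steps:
l = 5 (l = -(-3 + (-2 + 0)) = -(-3 - 2) = -1*(-5) = 5)
A(U) = -2 + 2*U (A(U) = (-2 + U) + U = -2 + 2*U)
(A(-4*(-4)) + l)² = ((-2 + 2*(-4*(-4))) + 5)² = ((-2 + 2*16) + 5)² = ((-2 + 32) + 5)² = (30 + 5)² = 35² = 1225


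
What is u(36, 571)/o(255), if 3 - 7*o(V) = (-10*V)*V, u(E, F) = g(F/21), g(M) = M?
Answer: 571/1950759 ≈ 0.00029271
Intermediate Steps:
u(E, F) = F/21
o(V) = 3/7 + 10*V²/7 (o(V) = 3/7 - (-10*V)*V/7 = 3/7 - (-10)*V²/7 = 3/7 + 10*V²/7)
u(36, 571)/o(255) = ((1/21)*571)/(3/7 + (10/7)*255²) = 571/(21*(3/7 + (10/7)*65025)) = 571/(21*(3/7 + 650250/7)) = 571/(21*(650253/7)) = (571/21)*(7/650253) = 571/1950759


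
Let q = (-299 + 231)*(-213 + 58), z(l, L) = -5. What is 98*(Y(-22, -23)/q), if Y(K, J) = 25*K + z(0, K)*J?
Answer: -4263/1054 ≈ -4.0446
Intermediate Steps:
q = 10540 (q = -68*(-155) = 10540)
Y(K, J) = -5*J + 25*K (Y(K, J) = 25*K - 5*J = -5*J + 25*K)
98*(Y(-22, -23)/q) = 98*((-5*(-23) + 25*(-22))/10540) = 98*((115 - 550)*(1/10540)) = 98*(-435*1/10540) = 98*(-87/2108) = -4263/1054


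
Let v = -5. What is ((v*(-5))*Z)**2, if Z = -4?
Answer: 10000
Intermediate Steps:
((v*(-5))*Z)**2 = (-5*(-5)*(-4))**2 = (25*(-4))**2 = (-100)**2 = 10000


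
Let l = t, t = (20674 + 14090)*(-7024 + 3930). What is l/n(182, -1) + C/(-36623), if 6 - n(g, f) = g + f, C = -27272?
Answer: 562738273424/915575 ≈ 6.1463e+5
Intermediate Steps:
n(g, f) = 6 - f - g (n(g, f) = 6 - (g + f) = 6 - (f + g) = 6 + (-f - g) = 6 - f - g)
t = -107559816 (t = 34764*(-3094) = -107559816)
l = -107559816
l/n(182, -1) + C/(-36623) = -107559816/(6 - 1*(-1) - 1*182) - 27272/(-36623) = -107559816/(6 + 1 - 182) - 27272*(-1/36623) = -107559816/(-175) + 27272/36623 = -107559816*(-1/175) + 27272/36623 = 15365688/25 + 27272/36623 = 562738273424/915575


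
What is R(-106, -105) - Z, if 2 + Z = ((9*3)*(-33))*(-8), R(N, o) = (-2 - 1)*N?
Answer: -6808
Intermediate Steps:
R(N, o) = -3*N
Z = 7126 (Z = -2 + ((9*3)*(-33))*(-8) = -2 + (27*(-33))*(-8) = -2 - 891*(-8) = -2 + 7128 = 7126)
R(-106, -105) - Z = -3*(-106) - 1*7126 = 318 - 7126 = -6808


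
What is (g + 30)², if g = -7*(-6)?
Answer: 5184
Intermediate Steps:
g = 42
(g + 30)² = (42 + 30)² = 72² = 5184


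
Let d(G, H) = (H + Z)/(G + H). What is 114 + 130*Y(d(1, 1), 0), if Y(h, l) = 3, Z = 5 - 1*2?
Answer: 504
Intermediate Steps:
Z = 3 (Z = 5 - 2 = 3)
d(G, H) = (3 + H)/(G + H) (d(G, H) = (H + 3)/(G + H) = (3 + H)/(G + H))
114 + 130*Y(d(1, 1), 0) = 114 + 130*3 = 114 + 390 = 504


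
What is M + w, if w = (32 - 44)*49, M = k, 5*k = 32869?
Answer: 29929/5 ≈ 5985.8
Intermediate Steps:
k = 32869/5 (k = (⅕)*32869 = 32869/5 ≈ 6573.8)
M = 32869/5 ≈ 6573.8
w = -588 (w = -12*49 = -588)
M + w = 32869/5 - 588 = 29929/5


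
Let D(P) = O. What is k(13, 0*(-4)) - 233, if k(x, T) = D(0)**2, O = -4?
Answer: -217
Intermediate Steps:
D(P) = -4
k(x, T) = 16 (k(x, T) = (-4)**2 = 16)
k(13, 0*(-4)) - 233 = 16 - 233 = -217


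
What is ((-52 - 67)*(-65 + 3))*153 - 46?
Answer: 1128788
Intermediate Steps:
((-52 - 67)*(-65 + 3))*153 - 46 = -119*(-62)*153 - 46 = 7378*153 - 46 = 1128834 - 46 = 1128788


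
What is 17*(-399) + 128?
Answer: -6655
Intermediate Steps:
17*(-399) + 128 = -6783 + 128 = -6655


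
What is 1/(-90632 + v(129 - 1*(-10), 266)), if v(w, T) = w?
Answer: -1/90493 ≈ -1.1051e-5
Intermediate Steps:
1/(-90632 + v(129 - 1*(-10), 266)) = 1/(-90632 + (129 - 1*(-10))) = 1/(-90632 + (129 + 10)) = 1/(-90632 + 139) = 1/(-90493) = -1/90493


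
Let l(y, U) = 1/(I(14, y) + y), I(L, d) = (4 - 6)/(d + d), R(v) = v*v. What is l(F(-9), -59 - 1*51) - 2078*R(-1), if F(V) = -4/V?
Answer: -135106/65 ≈ -2078.6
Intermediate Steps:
R(v) = v²
I(L, d) = -1/d (I(L, d) = -2*1/(2*d) = -1/d)
l(y, U) = 1/(y - 1/y) (l(y, U) = 1/(-1/y + y) = 1/(y - 1/y))
l(F(-9), -59 - 1*51) - 2078*R(-1) = (-4/(-9))/(-1 + (-4/(-9))²) - 2078*(-1)² = (-4*(-⅑))/(-1 + (-4*(-⅑))²) - 2078 = 4/(9*(-1 + (4/9)²)) - 1*2078 = 4/(9*(-1 + 16/81)) - 2078 = 4/(9*(-65/81)) - 2078 = (4/9)*(-81/65) - 2078 = -36/65 - 2078 = -135106/65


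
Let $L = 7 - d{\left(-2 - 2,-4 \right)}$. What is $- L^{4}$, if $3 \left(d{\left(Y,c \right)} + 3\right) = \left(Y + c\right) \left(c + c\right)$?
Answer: $- \frac{1336336}{81} \approx -16498.0$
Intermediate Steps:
$d{\left(Y,c \right)} = -3 + \frac{2 c \left(Y + c\right)}{3}$ ($d{\left(Y,c \right)} = -3 + \frac{\left(Y + c\right) \left(c + c\right)}{3} = -3 + \frac{\left(Y + c\right) 2 c}{3} = -3 + \frac{2 c \left(Y + c\right)}{3}$)
$L = - \frac{34}{3}$ ($L = 7 - \left(-3 + \frac{2 \left(-4\right)^{2}}{3} + \frac{2}{3} \left(-2 - 2\right) \left(-4\right)\right) = 7 - \left(-3 + \frac{2}{3} \cdot 16 + \frac{2}{3} \left(-2 - 2\right) \left(-4\right)\right) = 7 - \left(-3 + \frac{32}{3} + \frac{2}{3} \left(-4\right) \left(-4\right)\right) = 7 - \left(-3 + \frac{32}{3} + \frac{32}{3}\right) = 7 - \frac{55}{3} = - \frac{34}{3} \approx -11.333$)
$- L^{4} = - \left(- \frac{34}{3}\right)^{4} = \left(-1\right) \frac{1336336}{81} = - \frac{1336336}{81}$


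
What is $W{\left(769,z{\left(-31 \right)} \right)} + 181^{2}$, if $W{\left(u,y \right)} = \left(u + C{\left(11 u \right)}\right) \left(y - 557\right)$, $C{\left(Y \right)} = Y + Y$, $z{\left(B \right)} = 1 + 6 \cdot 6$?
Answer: $-9164479$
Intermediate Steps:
$z{\left(B \right)} = 37$ ($z{\left(B \right)} = 1 + 36 = 37$)
$C{\left(Y \right)} = 2 Y$
$W{\left(u,y \right)} = 23 u \left(-557 + y\right)$ ($W{\left(u,y \right)} = \left(u + 2 \cdot 11 u\right) \left(y - 557\right) = \left(u + 22 u\right) \left(-557 + y\right) = 23 u \left(-557 + y\right)$)
$W{\left(769,z{\left(-31 \right)} \right)} + 181^{2} = 23 \cdot 769 \left(-557 + 37\right) + 181^{2} = 23 \cdot 769 \left(-520\right) + 32761 = -9197240 + 32761 = -9164479$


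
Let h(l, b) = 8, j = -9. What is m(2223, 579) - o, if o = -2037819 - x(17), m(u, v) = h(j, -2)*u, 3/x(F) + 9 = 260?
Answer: 515956356/251 ≈ 2.0556e+6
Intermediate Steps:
x(F) = 3/251 (x(F) = 3/(-9 + 260) = 3/251)
m(u, v) = 8*u
o = -511492572/251 (o = -2037819 - 1*3/251 = -2037819 - 3/251 = -511492572/251 ≈ -2.0378e+6)
m(2223, 579) - o = 8*2223 - 1*(-511492572/251) = 17784 + 511492572/251 = 515956356/251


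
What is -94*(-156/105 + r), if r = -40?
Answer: 136488/35 ≈ 3899.7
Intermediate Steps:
-94*(-156/105 + r) = -94*(-156/105 - 40) = -94*(-156*1/105 - 40) = -94*(-52/35 - 40) = -94*(-1452/35) = 136488/35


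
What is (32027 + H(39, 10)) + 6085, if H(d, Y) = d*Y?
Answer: 38502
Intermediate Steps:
H(d, Y) = Y*d
(32027 + H(39, 10)) + 6085 = (32027 + 10*39) + 6085 = (32027 + 390) + 6085 = 32417 + 6085 = 38502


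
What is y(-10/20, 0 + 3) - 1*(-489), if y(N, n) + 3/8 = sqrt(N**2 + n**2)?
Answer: 3909/8 + sqrt(37)/2 ≈ 491.67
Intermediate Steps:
y(N, n) = -3/8 + sqrt(N**2 + n**2)
y(-10/20, 0 + 3) - 1*(-489) = (-3/8 + sqrt((-10/20)**2 + (0 + 3)**2)) - 1*(-489) = (-3/8 + sqrt((-10*1/20)**2 + 3**2)) + 489 = (-3/8 + sqrt((-1/2)**2 + 9)) + 489 = (-3/8 + sqrt(1/4 + 9)) + 489 = (-3/8 + sqrt(37/4)) + 489 = (-3/8 + sqrt(37)/2) + 489 = 3909/8 + sqrt(37)/2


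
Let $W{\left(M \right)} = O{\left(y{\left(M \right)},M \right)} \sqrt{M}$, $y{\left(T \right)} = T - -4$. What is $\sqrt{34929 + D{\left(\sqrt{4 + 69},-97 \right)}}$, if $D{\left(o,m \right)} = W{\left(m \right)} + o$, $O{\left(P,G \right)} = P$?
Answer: $\sqrt{34929 + \sqrt{73} - 93 i \sqrt{97}} \approx 186.93 - 2.45 i$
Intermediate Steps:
$y{\left(T \right)} = 4 + T$ ($y{\left(T \right)} = T + 4 = 4 + T$)
$W{\left(M \right)} = \sqrt{M} \left(4 + M\right)$ ($W{\left(M \right)} = \left(4 + M\right) \sqrt{M} = \sqrt{M} \left(4 + M\right)$)
$D{\left(o,m \right)} = o + \sqrt{m} \left(4 + m\right)$ ($D{\left(o,m \right)} = \sqrt{m} \left(4 + m\right) + o = o + \sqrt{m} \left(4 + m\right)$)
$\sqrt{34929 + D{\left(\sqrt{4 + 69},-97 \right)}} = \sqrt{34929 + \left(\sqrt{4 + 69} + \sqrt{-97} \left(4 - 97\right)\right)} = \sqrt{34929 + \left(\sqrt{73} + i \sqrt{97} \left(-93\right)\right)} = \sqrt{34929 + \left(\sqrt{73} - 93 i \sqrt{97}\right)} = \sqrt{34929 + \sqrt{73} - 93 i \sqrt{97}}$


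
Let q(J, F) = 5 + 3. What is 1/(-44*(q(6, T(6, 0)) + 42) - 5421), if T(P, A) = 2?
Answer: -1/7621 ≈ -0.00013122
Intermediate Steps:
q(J, F) = 8
1/(-44*(q(6, T(6, 0)) + 42) - 5421) = 1/(-44*(8 + 42) - 5421) = 1/(-44*50 - 5421) = 1/(-2200 - 5421) = 1/(-7621) = -1/7621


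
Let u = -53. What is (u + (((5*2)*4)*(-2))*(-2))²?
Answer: 11449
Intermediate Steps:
(u + (((5*2)*4)*(-2))*(-2))² = (-53 + (((5*2)*4)*(-2))*(-2))² = (-53 + ((10*4)*(-2))*(-2))² = (-53 + (40*(-2))*(-2))² = (-53 - 80*(-2))² = (-53 + 160)² = 107² = 11449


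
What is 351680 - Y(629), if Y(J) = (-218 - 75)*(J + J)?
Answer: 720274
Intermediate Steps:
Y(J) = -586*J
351680 - Y(629) = 351680 - (-586)*629 = 351680 - 1*(-368594) = 351680 + 368594 = 720274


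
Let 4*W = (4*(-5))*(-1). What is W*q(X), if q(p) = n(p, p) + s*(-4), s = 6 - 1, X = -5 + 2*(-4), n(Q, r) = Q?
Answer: -165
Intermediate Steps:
W = 5 (W = ((4*(-5))*(-1))/4 = (-20*(-1))/4 = (¼)*20 = 5)
X = -13 (X = -5 - 8 = -13)
s = 5
q(p) = -20 + p (q(p) = p + 5*(-4) = p - 20 = -20 + p)
W*q(X) = 5*(-20 - 13) = 5*(-33) = -165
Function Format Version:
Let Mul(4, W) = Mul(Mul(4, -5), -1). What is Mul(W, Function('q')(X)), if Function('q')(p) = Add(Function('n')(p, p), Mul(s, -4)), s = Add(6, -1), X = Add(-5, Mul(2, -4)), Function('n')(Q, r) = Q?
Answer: -165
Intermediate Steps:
W = 5 (W = Mul(Rational(1, 4), Mul(Mul(4, -5), -1)) = Mul(Rational(1, 4), Mul(-20, -1)) = Mul(Rational(1, 4), 20) = 5)
X = -13 (X = Add(-5, -8) = -13)
s = 5
Function('q')(p) = Add(-20, p) (Function('q')(p) = Add(p, Mul(5, -4)) = Add(p, -20) = Add(-20, p))
Mul(W, Function('q')(X)) = Mul(5, Add(-20, -13)) = Mul(5, -33) = -165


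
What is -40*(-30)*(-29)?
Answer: -34800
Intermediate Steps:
-40*(-30)*(-29) = 1200*(-29) = -34800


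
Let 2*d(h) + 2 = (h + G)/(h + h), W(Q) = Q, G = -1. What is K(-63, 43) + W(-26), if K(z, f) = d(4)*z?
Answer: 403/16 ≈ 25.188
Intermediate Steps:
d(h) = -1 + (-1 + h)/(4*h) (d(h) = -1 + ((h - 1)/(h + h))/2 = -1 + ((-1 + h)/((2*h)))/2 = -1 + ((-1 + h)*(1/(2*h)))/2 = -1 + ((-1 + h)/(2*h))/2 = -1 + (-1 + h)/(4*h))
K(z, f) = -13*z/16 (K(z, f) = ((¼)*(-1 - 3*4)/4)*z = ((¼)*(¼)*(-1 - 12))*z = ((¼)*(¼)*(-13))*z = -13*z/16)
K(-63, 43) + W(-26) = -13/16*(-63) - 26 = 819/16 - 26 = 403/16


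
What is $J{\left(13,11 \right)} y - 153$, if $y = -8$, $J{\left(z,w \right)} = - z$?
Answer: $-49$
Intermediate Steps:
$J{\left(13,11 \right)} y - 153 = \left(-1\right) 13 \left(-8\right) - 153 = \left(-13\right) \left(-8\right) - 153 = 104 - 153 = -49$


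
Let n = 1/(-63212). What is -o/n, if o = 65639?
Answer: 4149172468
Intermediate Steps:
n = -1/63212 ≈ -1.5820e-5
-o/n = -65639/(-1/63212) = -65639*(-63212) = -1*(-4149172468) = 4149172468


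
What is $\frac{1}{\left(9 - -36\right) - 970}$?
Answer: $- \frac{1}{925} \approx -0.0010811$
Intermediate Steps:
$\frac{1}{\left(9 - -36\right) - 970} = \frac{1}{\left(9 + 36\right) - 970} = \frac{1}{45 - 970} = \frac{1}{-925} = - \frac{1}{925}$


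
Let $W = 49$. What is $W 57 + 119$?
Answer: $2912$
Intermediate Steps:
$W 57 + 119 = 49 \cdot 57 + 119 = 2793 + 119 = 2912$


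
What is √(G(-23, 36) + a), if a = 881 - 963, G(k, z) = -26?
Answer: 6*I*√3 ≈ 10.392*I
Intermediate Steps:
a = -82
√(G(-23, 36) + a) = √(-26 - 82) = √(-108) = 6*I*√3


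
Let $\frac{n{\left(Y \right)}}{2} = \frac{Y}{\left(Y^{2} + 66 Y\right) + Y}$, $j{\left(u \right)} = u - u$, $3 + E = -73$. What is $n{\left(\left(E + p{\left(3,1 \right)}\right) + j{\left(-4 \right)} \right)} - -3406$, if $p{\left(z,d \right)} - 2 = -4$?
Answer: $\frac{37464}{11} \approx 3405.8$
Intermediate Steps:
$E = -76$ ($E = -3 - 73 = -76$)
$p{\left(z,d \right)} = -2$ ($p{\left(z,d \right)} = 2 - 4 = -2$)
$j{\left(u \right)} = 0$
$n{\left(Y \right)} = \frac{2 Y}{Y^{2} + 67 Y}$ ($n{\left(Y \right)} = 2 \frac{Y}{\left(Y^{2} + 66 Y\right) + Y} = 2 \frac{Y}{Y^{2} + 67 Y} = \frac{2 Y}{Y^{2} + 67 Y}$)
$n{\left(\left(E + p{\left(3,1 \right)}\right) + j{\left(-4 \right)} \right)} - -3406 = \frac{2}{67 + \left(\left(-76 - 2\right) + 0\right)} - -3406 = \frac{2}{67 + \left(-78 + 0\right)} + 3406 = \frac{2}{67 - 78} + 3406 = \frac{2}{-11} + 3406 = 2 \left(- \frac{1}{11}\right) + 3406 = - \frac{2}{11} + 3406 = \frac{37464}{11}$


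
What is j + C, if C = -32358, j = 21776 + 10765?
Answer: 183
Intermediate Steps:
j = 32541
j + C = 32541 - 32358 = 183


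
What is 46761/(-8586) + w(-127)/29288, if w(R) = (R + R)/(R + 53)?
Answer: -8445291299/1550711736 ≈ -5.4461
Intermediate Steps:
w(R) = 2*R/(53 + R) (w(R) = (2*R)/(53 + R) = 2*R/(53 + R))
46761/(-8586) + w(-127)/29288 = 46761/(-8586) + (2*(-127)/(53 - 127))/29288 = 46761*(-1/8586) + (2*(-127)/(-74))*(1/29288) = -15587/2862 + (2*(-127)*(-1/74))*(1/29288) = -15587/2862 + (127/37)*(1/29288) = -15587/2862 + 127/1083656 = -8445291299/1550711736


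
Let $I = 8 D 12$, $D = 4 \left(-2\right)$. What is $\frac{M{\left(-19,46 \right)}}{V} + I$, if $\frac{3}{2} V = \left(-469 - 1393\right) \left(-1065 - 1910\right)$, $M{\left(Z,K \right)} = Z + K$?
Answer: $- \frac{8508595119}{11078900} \approx -768.0$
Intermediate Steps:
$M{\left(Z,K \right)} = K + Z$
$V = \frac{11078900}{3}$ ($V = \frac{2 \left(-469 - 1393\right) \left(-1065 - 1910\right)}{3} = \frac{2 \left(\left(-1862\right) \left(-2975\right)\right)}{3} = \frac{2}{3} \cdot 5539450 = \frac{11078900}{3} \approx 3.693 \cdot 10^{6}$)
$D = -8$
$I = -768$ ($I = 8 \left(-8\right) 12 = \left(-64\right) 12 = -768$)
$\frac{M{\left(-19,46 \right)}}{V} + I = \frac{46 - 19}{\frac{11078900}{3}} - 768 = 27 \cdot \frac{3}{11078900} - 768 = \frac{81}{11078900} - 768 = - \frac{8508595119}{11078900}$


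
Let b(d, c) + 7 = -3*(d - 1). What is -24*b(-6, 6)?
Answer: -336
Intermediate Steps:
b(d, c) = -4 - 3*d (b(d, c) = -7 - 3*(d - 1) = -7 - 3*(-1 + d) = -7 + (3 - 3*d) = -4 - 3*d)
-24*b(-6, 6) = -24*(-4 - 3*(-6)) = -24*(-4 + 18) = -24*14 = -336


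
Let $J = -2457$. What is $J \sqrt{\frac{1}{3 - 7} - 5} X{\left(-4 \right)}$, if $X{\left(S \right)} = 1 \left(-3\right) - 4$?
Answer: $\frac{17199 i \sqrt{21}}{2} \approx 39408.0 i$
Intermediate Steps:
$X{\left(S \right)} = -7$ ($X{\left(S \right)} = -3 - 4 = -7$)
$J \sqrt{\frac{1}{3 - 7} - 5} X{\left(-4 \right)} = - 2457 \sqrt{\frac{1}{3 - 7} - 5} \left(-7\right) = - 2457 \sqrt{\frac{1}{-4} - 5} \left(-7\right) = - 2457 \sqrt{- \frac{1}{4} - 5} \left(-7\right) = - 2457 \sqrt{- \frac{21}{4}} \left(-7\right) = - 2457 \frac{i \sqrt{21}}{2} \left(-7\right) = - 2457 \left(- \frac{7 i \sqrt{21}}{2}\right) = \frac{17199 i \sqrt{21}}{2}$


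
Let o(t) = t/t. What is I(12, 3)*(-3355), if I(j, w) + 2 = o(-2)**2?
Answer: 3355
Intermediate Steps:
o(t) = 1
I(j, w) = -1 (I(j, w) = -2 + 1**2 = -2 + 1 = -1)
I(12, 3)*(-3355) = -1*(-3355) = 3355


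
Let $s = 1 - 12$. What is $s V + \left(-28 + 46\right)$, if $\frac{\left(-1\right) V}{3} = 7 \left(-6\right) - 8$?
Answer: $-1632$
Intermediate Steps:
$V = 150$ ($V = - 3 \left(7 \left(-6\right) - 8\right) = - 3 \left(-42 - 8\right) = \left(-3\right) \left(-50\right) = 150$)
$s = -11$ ($s = 1 - 12 = -11$)
$s V + \left(-28 + 46\right) = \left(-11\right) 150 + \left(-28 + 46\right) = -1650 + 18 = -1632$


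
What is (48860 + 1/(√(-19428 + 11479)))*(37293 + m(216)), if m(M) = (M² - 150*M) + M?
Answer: 2529237900 - 51765*I*√7949/7949 ≈ 2.5292e+9 - 580.6*I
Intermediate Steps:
m(M) = M² - 149*M
(48860 + 1/(√(-19428 + 11479)))*(37293 + m(216)) = (48860 + 1/(√(-19428 + 11479)))*(37293 + 216*(-149 + 216)) = (48860 + 1/(√(-7949)))*(37293 + 216*67) = (48860 + 1/(I*√7949))*(37293 + 14472) = (48860 - I*√7949/7949)*51765 = 2529237900 - 51765*I*√7949/7949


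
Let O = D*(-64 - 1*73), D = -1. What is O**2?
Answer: 18769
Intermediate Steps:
O = 137 (O = -(-64 - 1*73) = -(-64 - 73) = -1*(-137) = 137)
O**2 = 137**2 = 18769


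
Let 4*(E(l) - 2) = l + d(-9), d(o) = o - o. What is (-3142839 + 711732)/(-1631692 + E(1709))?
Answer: 3241476/2175017 ≈ 1.4903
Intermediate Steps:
d(o) = 0
E(l) = 2 + l/4 (E(l) = 2 + (l + 0)/4 = 2 + l/4)
(-3142839 + 711732)/(-1631692 + E(1709)) = (-3142839 + 711732)/(-1631692 + (2 + (¼)*1709)) = -2431107/(-1631692 + (2 + 1709/4)) = -2431107/(-1631692 + 1717/4) = -2431107/(-6525051/4) = -2431107*(-4/6525051) = 3241476/2175017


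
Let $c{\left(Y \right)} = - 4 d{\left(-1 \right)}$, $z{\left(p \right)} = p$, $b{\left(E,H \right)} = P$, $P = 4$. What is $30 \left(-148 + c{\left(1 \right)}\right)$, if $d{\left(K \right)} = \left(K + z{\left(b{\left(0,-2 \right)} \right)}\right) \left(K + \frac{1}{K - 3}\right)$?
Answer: $-3990$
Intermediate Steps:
$b{\left(E,H \right)} = 4$
$d{\left(K \right)} = \left(4 + K\right) \left(K + \frac{1}{-3 + K}\right)$ ($d{\left(K \right)} = \left(K + 4\right) \left(K + \frac{1}{K - 3}\right) = \left(4 + K\right) \left(K + \frac{1}{-3 + K}\right)$)
$c{\left(Y \right)} = 15$ ($c{\left(Y \right)} = - 4 \frac{4 + \left(-1\right)^{2} + \left(-1\right)^{3} - -11}{-3 - 1} = - 4 \frac{4 + 1 - 1 + 11}{-4} = - 4 \left(\left(- \frac{1}{4}\right) 15\right) = \left(-4\right) \left(- \frac{15}{4}\right) = 15$)
$30 \left(-148 + c{\left(1 \right)}\right) = 30 \left(-148 + 15\right) = 30 \left(-133\right) = -3990$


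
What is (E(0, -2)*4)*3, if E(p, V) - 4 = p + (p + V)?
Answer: 24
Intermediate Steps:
E(p, V) = 4 + V + 2*p (E(p, V) = 4 + (p + (p + V)) = 4 + (p + (V + p)) = 4 + (V + 2*p) = 4 + V + 2*p)
(E(0, -2)*4)*3 = ((4 - 2 + 2*0)*4)*3 = ((4 - 2 + 0)*4)*3 = (2*4)*3 = 8*3 = 24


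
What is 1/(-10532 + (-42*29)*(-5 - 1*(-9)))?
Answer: -1/15404 ≈ -6.4918e-5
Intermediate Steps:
1/(-10532 + (-42*29)*(-5 - 1*(-9))) = 1/(-10532 - 1218*(-5 + 9)) = 1/(-10532 - 1218*4) = 1/(-10532 - 4872) = 1/(-15404) = -1/15404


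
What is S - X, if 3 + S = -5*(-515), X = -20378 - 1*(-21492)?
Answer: 1458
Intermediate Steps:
X = 1114 (X = -20378 + 21492 = 1114)
S = 2572 (S = -3 - 5*(-515) = -3 + 2575 = 2572)
S - X = 2572 - 1*1114 = 2572 - 1114 = 1458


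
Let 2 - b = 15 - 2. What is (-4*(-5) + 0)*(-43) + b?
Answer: -871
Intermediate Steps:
b = -11 (b = 2 - (15 - 2) = 2 - 1*13 = 2 - 13 = -11)
(-4*(-5) + 0)*(-43) + b = (-4*(-5) + 0)*(-43) - 11 = (20 + 0)*(-43) - 11 = 20*(-43) - 11 = -860 - 11 = -871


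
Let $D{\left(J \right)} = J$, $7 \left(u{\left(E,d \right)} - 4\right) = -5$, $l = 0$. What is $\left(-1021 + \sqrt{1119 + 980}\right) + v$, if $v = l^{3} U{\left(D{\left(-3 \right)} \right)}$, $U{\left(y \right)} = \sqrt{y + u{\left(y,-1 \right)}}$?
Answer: $-1021 + \sqrt{2099} \approx -975.19$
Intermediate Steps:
$u{\left(E,d \right)} = \frac{23}{7}$ ($u{\left(E,d \right)} = 4 + \frac{1}{7} \left(-5\right) = 4 - \frac{5}{7} = \frac{23}{7}$)
$U{\left(y \right)} = \sqrt{\frac{23}{7} + y}$ ($U{\left(y \right)} = \sqrt{y + \frac{23}{7}} = \sqrt{\frac{23}{7} + y}$)
$v = 0$ ($v = 0^{3} \frac{\sqrt{161 + 49 \left(-3\right)}}{7} = 0 \frac{\sqrt{161 - 147}}{7} = 0 \frac{\sqrt{14}}{7} = 0$)
$\left(-1021 + \sqrt{1119 + 980}\right) + v = \left(-1021 + \sqrt{1119 + 980}\right) + 0 = \left(-1021 + \sqrt{2099}\right) + 0 = -1021 + \sqrt{2099}$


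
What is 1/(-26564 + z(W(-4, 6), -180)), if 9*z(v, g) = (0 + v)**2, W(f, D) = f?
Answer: -9/239060 ≈ -3.7647e-5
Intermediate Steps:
z(v, g) = v**2/9 (z(v, g) = (0 + v)**2/9 = v**2/9)
1/(-26564 + z(W(-4, 6), -180)) = 1/(-26564 + (1/9)*(-4)**2) = 1/(-26564 + (1/9)*16) = 1/(-26564 + 16/9) = 1/(-239060/9) = -9/239060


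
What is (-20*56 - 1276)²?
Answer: 5740816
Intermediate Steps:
(-20*56 - 1276)² = (-1120 - 1276)² = (-2396)² = 5740816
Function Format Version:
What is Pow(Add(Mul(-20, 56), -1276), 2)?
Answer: 5740816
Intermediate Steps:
Pow(Add(Mul(-20, 56), -1276), 2) = Pow(Add(-1120, -1276), 2) = Pow(-2396, 2) = 5740816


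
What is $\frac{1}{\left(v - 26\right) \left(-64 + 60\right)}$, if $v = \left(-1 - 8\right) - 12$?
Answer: $\frac{1}{188} \approx 0.0053191$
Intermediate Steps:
$v = -21$ ($v = \left(-1 - 8\right) - 12 = -9 - 12 = -21$)
$\frac{1}{\left(v - 26\right) \left(-64 + 60\right)} = \frac{1}{\left(-21 - 26\right) \left(-64 + 60\right)} = \frac{1}{\left(-21 - 26\right) \left(-4\right)} = \frac{1}{\left(-47\right) \left(-4\right)} = \frac{1}{188}$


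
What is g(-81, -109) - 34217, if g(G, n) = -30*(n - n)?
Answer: -34217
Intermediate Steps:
g(G, n) = 0 (g(G, n) = -30*0 = 0)
g(-81, -109) - 34217 = 0 - 34217 = -34217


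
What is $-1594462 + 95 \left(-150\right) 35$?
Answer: $-2093212$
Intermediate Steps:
$-1594462 + 95 \left(-150\right) 35 = -1594462 - 498750 = -2093212$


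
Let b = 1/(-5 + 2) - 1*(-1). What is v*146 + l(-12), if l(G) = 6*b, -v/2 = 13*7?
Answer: -26568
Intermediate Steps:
b = ⅔ (b = 1/(-3) + 1 = -⅓ + 1 = ⅔ ≈ 0.66667)
v = -182 (v = -26*7 = -2*91 = -182)
l(G) = 4 (l(G) = 6*(⅔) = 4)
v*146 + l(-12) = -182*146 + 4 = -26572 + 4 = -26568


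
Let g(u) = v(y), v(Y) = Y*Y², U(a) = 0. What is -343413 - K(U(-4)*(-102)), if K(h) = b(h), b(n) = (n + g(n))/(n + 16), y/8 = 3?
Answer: -344277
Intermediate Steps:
y = 24 (y = 8*3 = 24)
v(Y) = Y³
g(u) = 13824 (g(u) = 24³ = 13824)
b(n) = (13824 + n)/(16 + n) (b(n) = (n + 13824)/(n + 16) = (13824 + n)/(16 + n))
K(h) = (13824 + h)/(16 + h)
-343413 - K(U(-4)*(-102)) = -343413 - (13824 + 0*(-102))/(16 + 0*(-102)) = -343413 - (13824 + 0)/(16 + 0) = -343413 - 13824/16 = -343413 - 1*864 = -343413 - 864 = -344277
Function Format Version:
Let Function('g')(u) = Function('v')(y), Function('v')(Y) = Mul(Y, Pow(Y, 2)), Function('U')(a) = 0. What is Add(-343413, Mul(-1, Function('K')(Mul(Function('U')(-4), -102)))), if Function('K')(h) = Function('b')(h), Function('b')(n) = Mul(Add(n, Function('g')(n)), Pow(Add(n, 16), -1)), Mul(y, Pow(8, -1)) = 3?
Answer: -344277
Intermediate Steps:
y = 24 (y = Mul(8, 3) = 24)
Function('v')(Y) = Pow(Y, 3)
Function('g')(u) = 13824 (Function('g')(u) = Pow(24, 3) = 13824)
Function('b')(n) = Mul(Pow(Add(16, n), -1), Add(13824, n)) (Function('b')(n) = Mul(Add(n, 13824), Pow(Add(n, 16), -1)) = Mul(Add(13824, n), Pow(Add(16, n), -1)) = Mul(Pow(Add(16, n), -1), Add(13824, n)))
Function('K')(h) = Mul(Pow(Add(16, h), -1), Add(13824, h))
Add(-343413, Mul(-1, Function('K')(Mul(Function('U')(-4), -102)))) = Add(-343413, Mul(-1, Mul(Pow(Add(16, Mul(0, -102)), -1), Add(13824, Mul(0, -102))))) = Add(-343413, Mul(-1, Mul(Pow(Add(16, 0), -1), Add(13824, 0)))) = Add(-343413, Mul(-1, Mul(Pow(16, -1), 13824))) = Add(-343413, Mul(-1, Mul(Rational(1, 16), 13824))) = Add(-343413, Mul(-1, 864)) = Add(-343413, -864) = -344277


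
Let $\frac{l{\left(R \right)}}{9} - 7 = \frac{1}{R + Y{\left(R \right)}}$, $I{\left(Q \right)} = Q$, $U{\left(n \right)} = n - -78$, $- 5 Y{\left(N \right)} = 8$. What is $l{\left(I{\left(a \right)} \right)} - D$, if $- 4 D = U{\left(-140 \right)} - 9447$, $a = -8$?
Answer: $- \frac{37043}{16} \approx -2315.2$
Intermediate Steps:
$Y{\left(N \right)} = - \frac{8}{5}$ ($Y{\left(N \right)} = \left(- \frac{1}{5}\right) 8 = - \frac{8}{5}$)
$U{\left(n \right)} = 78 + n$ ($U{\left(n \right)} = n + 78 = 78 + n$)
$l{\left(R \right)} = 63 + \frac{9}{- \frac{8}{5} + R}$ ($l{\left(R \right)} = 63 + \frac{9}{R - \frac{8}{5}} = 63 + \frac{9}{- \frac{8}{5} + R}$)
$D = \frac{9509}{4}$ ($D = - \frac{\left(78 - 140\right) - 9447}{4} = - \frac{-62 - 9447}{4} = \left(- \frac{1}{4}\right) \left(-9509\right) = \frac{9509}{4} \approx 2377.3$)
$l{\left(I{\left(a \right)} \right)} - D = \frac{9 \left(-51 + 35 \left(-8\right)\right)}{-8 + 5 \left(-8\right)} - \frac{9509}{4} = \frac{9 \left(-51 - 280\right)}{-8 - 40} - \frac{9509}{4} = 9 \frac{1}{-48} \left(-331\right) - \frac{9509}{4} = 9 \left(- \frac{1}{48}\right) \left(-331\right) - \frac{9509}{4} = \frac{993}{16} - \frac{9509}{4} = - \frac{37043}{16}$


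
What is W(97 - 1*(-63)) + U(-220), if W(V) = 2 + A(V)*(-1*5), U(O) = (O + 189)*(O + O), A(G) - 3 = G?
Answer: 12827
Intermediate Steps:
A(G) = 3 + G
U(O) = 2*O*(189 + O) (U(O) = (189 + O)*(2*O) = 2*O*(189 + O))
W(V) = -13 - 5*V (W(V) = 2 + (3 + V)*(-1*5) = 2 + (3 + V)*(-5) = 2 + (-15 - 5*V) = -13 - 5*V)
W(97 - 1*(-63)) + U(-220) = (-13 - 5*(97 - 1*(-63))) + 2*(-220)*(189 - 220) = (-13 - 5*(97 + 63)) + 2*(-220)*(-31) = (-13 - 5*160) + 13640 = (-13 - 800) + 13640 = -813 + 13640 = 12827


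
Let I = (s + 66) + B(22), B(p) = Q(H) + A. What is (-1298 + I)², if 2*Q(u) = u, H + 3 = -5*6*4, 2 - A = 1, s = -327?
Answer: 10491121/4 ≈ 2.6228e+6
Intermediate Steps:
A = 1 (A = 2 - 1*1 = 2 - 1 = 1)
H = -123 (H = -3 - 5*6*4 = -3 - 30*4 = -3 - 120 = -123)
Q(u) = u/2
B(p) = -121/2 (B(p) = (½)*(-123) + 1 = -123/2 + 1 = -121/2)
I = -643/2 (I = (-327 + 66) - 121/2 = -261 - 121/2 = -643/2 ≈ -321.50)
(-1298 + I)² = (-1298 - 643/2)² = (-3239/2)² = 10491121/4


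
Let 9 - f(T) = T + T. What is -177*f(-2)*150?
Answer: -345150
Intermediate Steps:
f(T) = 9 - 2*T (f(T) = 9 - (T + T) = 9 - 2*T)
-177*f(-2)*150 = -177*(9 - 2*(-2))*150 = -177*(9 + 4)*150 = -177*13*150 = -2301*150 = -345150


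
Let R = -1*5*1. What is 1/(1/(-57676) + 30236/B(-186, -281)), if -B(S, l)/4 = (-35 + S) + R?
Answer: 6517388/217986329 ≈ 0.029898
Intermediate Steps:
R = -5 (R = -5*1 = -5)
B(S, l) = 160 - 4*S (B(S, l) = -4*((-35 + S) - 5) = -4*(-40 + S) = 160 - 4*S)
1/(1/(-57676) + 30236/B(-186, -281)) = 1/(1/(-57676) + 30236/(160 - 4*(-186))) = 1/(-1/57676 + 30236/(160 + 744)) = 1/(-1/57676 + 30236/904) = 1/(-1/57676 + 30236*(1/904)) = 1/(-1/57676 + 7559/226) = 1/(217986329/6517388) = 6517388/217986329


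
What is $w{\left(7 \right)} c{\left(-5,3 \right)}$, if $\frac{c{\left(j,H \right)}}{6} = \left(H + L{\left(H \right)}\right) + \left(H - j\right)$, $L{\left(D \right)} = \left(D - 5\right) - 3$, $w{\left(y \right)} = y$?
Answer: $252$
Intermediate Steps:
$L{\left(D \right)} = -8 + D$ ($L{\left(D \right)} = \left(-5 + D\right) - 3 = -8 + D$)
$c{\left(j,H \right)} = -48 - 6 j + 18 H$ ($c{\left(j,H \right)} = 6 \left(\left(H + \left(-8 + H\right)\right) + \left(H - j\right)\right) = 6 \left(\left(-8 + 2 H\right) + \left(H - j\right)\right) = 6 \left(-8 - j + 3 H\right) = -48 - 6 j + 18 H$)
$w{\left(7 \right)} c{\left(-5,3 \right)} = 7 \left(-48 - -30 + 18 \cdot 3\right) = 7 \left(-48 + 30 + 54\right) = 7 \cdot 36 = 252$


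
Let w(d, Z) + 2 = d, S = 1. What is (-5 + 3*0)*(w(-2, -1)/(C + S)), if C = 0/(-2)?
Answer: 20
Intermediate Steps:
w(d, Z) = -2 + d
C = 0 (C = 0*(-½) = 0)
(-5 + 3*0)*(w(-2, -1)/(C + S)) = (-5 + 3*0)*((-2 - 2)/(0 + 1)) = (-5 + 0)*(-4/1) = -(-20) = -5*(-4) = 20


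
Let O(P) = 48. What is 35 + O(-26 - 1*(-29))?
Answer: 83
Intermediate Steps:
35 + O(-26 - 1*(-29)) = 35 + 48 = 83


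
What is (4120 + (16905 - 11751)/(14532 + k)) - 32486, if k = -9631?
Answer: -139016612/4901 ≈ -28365.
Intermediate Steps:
(4120 + (16905 - 11751)/(14532 + k)) - 32486 = (4120 + (16905 - 11751)/(14532 - 9631)) - 32486 = (4120 + 5154/4901) - 32486 = 20197274/4901 - 32486 = -139016612/4901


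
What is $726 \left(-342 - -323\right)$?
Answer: $-13794$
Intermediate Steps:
$726 \left(-342 - -323\right) = 726 \left(-342 + 323\right) = 726 \left(-19\right) = -13794$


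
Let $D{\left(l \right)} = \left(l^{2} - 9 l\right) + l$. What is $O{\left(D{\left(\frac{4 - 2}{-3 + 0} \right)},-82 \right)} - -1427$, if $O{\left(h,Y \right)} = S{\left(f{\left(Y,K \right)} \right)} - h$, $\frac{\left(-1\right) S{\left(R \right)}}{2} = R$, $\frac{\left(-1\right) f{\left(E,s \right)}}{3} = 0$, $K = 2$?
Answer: $\frac{12791}{9} \approx 1421.2$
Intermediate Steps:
$f{\left(E,s \right)} = 0$ ($f{\left(E,s \right)} = \left(-3\right) 0 = 0$)
$S{\left(R \right)} = - 2 R$
$D{\left(l \right)} = l^{2} - 8 l$
$O{\left(h,Y \right)} = - h$ ($O{\left(h,Y \right)} = \left(-2\right) 0 - h = 0 - h = - h$)
$O{\left(D{\left(\frac{4 - 2}{-3 + 0} \right)},-82 \right)} - -1427 = - \frac{4 - 2}{-3 + 0} \left(-8 + \frac{4 - 2}{-3 + 0}\right) - -1427 = - \frac{2}{-3} \left(-8 + \frac{2}{-3}\right) + 1427 = - 2 \left(- \frac{1}{3}\right) \left(-8 + 2 \left(- \frac{1}{3}\right)\right) + 1427 = - \frac{\left(-2\right) \left(-8 - \frac{2}{3}\right)}{3} + 1427 = - \frac{\left(-2\right) \left(-26\right)}{3 \cdot 3} + 1427 = \left(-1\right) \frac{52}{9} + 1427 = - \frac{52}{9} + 1427 = \frac{12791}{9}$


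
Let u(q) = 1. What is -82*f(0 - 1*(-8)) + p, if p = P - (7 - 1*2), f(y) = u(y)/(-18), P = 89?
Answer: 797/9 ≈ 88.556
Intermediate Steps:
f(y) = -1/18 (f(y) = 1/(-18) = 1*(-1/18) = -1/18)
p = 84 (p = 89 - (7 - 1*2) = 89 - (7 - 2) = 89 - 1*5 = 89 - 5 = 84)
-82*f(0 - 1*(-8)) + p = -82*(-1/18) + 84 = 41/9 + 84 = 797/9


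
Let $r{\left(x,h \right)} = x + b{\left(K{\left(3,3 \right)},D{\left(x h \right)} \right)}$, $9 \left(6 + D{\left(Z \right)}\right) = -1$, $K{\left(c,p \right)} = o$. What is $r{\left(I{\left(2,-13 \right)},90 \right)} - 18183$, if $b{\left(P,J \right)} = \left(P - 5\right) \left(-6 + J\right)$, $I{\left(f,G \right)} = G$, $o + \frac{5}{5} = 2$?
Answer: $- \frac{163328}{9} \approx -18148.0$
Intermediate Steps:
$o = 1$ ($o = -1 + 2 = 1$)
$K{\left(c,p \right)} = 1$
$D{\left(Z \right)} = - \frac{55}{9}$ ($D{\left(Z \right)} = -6 + \frac{1}{9} \left(-1\right) = -6 - \frac{1}{9} = - \frac{55}{9}$)
$b{\left(P,J \right)} = \left(-6 + J\right) \left(-5 + P\right)$ ($b{\left(P,J \right)} = \left(-5 + P\right) \left(-6 + J\right) = \left(-6 + J\right) \left(-5 + P\right)$)
$r{\left(x,h \right)} = \frac{436}{9} + x$ ($r{\left(x,h \right)} = x - - \frac{436}{9} = x + \left(30 - 6 + \frac{275}{9} - \frac{55}{9}\right) = x + \frac{436}{9} = \frac{436}{9} + x$)
$r{\left(I{\left(2,-13 \right)},90 \right)} - 18183 = \left(\frac{436}{9} - 13\right) - 18183 = \frac{319}{9} - 18183 = - \frac{163328}{9}$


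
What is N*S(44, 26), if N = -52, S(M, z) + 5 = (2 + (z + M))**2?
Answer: -269308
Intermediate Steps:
S(M, z) = -5 + (2 + M + z)**2 (S(M, z) = -5 + (2 + (z + M))**2 = -5 + (2 + (M + z))**2 = -5 + (2 + M + z)**2)
N*S(44, 26) = -52*(-5 + (2 + 44 + 26)**2) = -52*(-5 + 72**2) = -52*(-5 + 5184) = -52*5179 = -269308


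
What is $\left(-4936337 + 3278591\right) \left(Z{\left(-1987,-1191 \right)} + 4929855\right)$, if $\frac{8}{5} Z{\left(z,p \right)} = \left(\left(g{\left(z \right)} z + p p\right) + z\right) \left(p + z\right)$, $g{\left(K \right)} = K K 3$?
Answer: $- \frac{154978215860255869935}{2} \approx -7.7489 \cdot 10^{19}$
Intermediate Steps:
$g{\left(K \right)} = 3 K^{2}$ ($g{\left(K \right)} = K 3 K = 3 K^{2}$)
$Z{\left(z,p \right)} = \frac{5 \left(p + z\right) \left(z + p^{2} + 3 z^{3}\right)}{8}$ ($Z{\left(z,p \right)} = \frac{5 \left(\left(3 z^{2} z + p p\right) + z\right) \left(p + z\right)}{8} = \frac{5 \left(\left(3 z^{3} + p^{2}\right) + z\right) \left(p + z\right)}{8} = \frac{5 \left(\left(p^{2} + 3 z^{3}\right) + z\right) \left(p + z\right)}{8} = \frac{5 \left(z + p^{2} + 3 z^{3}\right) \left(p + z\right)}{8} = \frac{5 \left(p + z\right) \left(z + p^{2} + 3 z^{3}\right)}{8}$)
$\left(-4936337 + 3278591\right) \left(Z{\left(-1987,-1191 \right)} + 4929855\right) = \left(-4936337 + 3278591\right) \left(\left(\frac{5 \left(-1191\right)^{3}}{8} + \frac{5 \left(-1987\right)^{2}}{8} + \frac{15 \left(-1987\right)^{4}}{8} + \frac{5}{8} \left(-1191\right) \left(-1987\right) + \frac{5}{8} \left(-1987\right) \left(-1191\right)^{2} + \frac{15}{8} \left(-1191\right) \left(-1987\right)^{3}\right) + 4929855\right) = - 1657746 \left(\left(\frac{5}{8} \left(-1689410871\right) + \frac{5}{8} \cdot 3948169 + \frac{15}{8} \cdot 15588038452561 + \frac{11832585}{8} + \frac{5}{8} \left(-1987\right) 1418481 + \frac{15}{8} \left(-1191\right) \left(-7845011803\right)\right) + 4929855\right) = - 1657746 \left(\left(- \frac{8447054355}{8} + \frac{19740845}{8} + \frac{233820576788415}{8} + \frac{11832585}{8} - \frac{14092608735}{8} + \frac{140151135860595}{8}\right) + 4929855\right) = - 1657746 \left(\frac{186974602279675}{4} + 4929855\right) = \left(-1657746\right) \frac{186974621999095}{4} = - \frac{154978215860255869935}{2}$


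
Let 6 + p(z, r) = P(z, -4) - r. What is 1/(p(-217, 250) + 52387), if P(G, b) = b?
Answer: 1/52127 ≈ 1.9184e-5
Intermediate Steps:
p(z, r) = -10 - r (p(z, r) = -6 + (-4 - r) = -10 - r)
1/(p(-217, 250) + 52387) = 1/((-10 - 1*250) + 52387) = 1/((-10 - 250) + 52387) = 1/(-260 + 52387) = 1/52127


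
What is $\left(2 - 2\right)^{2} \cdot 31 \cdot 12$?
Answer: $0$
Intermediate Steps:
$\left(2 - 2\right)^{2} \cdot 31 \cdot 12 = 0^{2} \cdot 31 \cdot 12 = 0 \cdot 31 \cdot 12 = 0 \cdot 12 = 0$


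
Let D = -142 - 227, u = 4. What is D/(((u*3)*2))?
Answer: -123/8 ≈ -15.375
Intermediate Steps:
D = -369
D/(((u*3)*2)) = -369/((4*3)*2) = -369/(12*2) = -369/24 = -369*1/24 = -123/8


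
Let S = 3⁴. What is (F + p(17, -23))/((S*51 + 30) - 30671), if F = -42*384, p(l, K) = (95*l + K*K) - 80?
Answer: 7032/13255 ≈ 0.53052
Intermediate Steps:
S = 81
p(l, K) = -80 + K² + 95*l (p(l, K) = (95*l + K²) - 80 = (K² + 95*l) - 80 = -80 + K² + 95*l)
F = -16128
(F + p(17, -23))/((S*51 + 30) - 30671) = (-16128 + (-80 + (-23)² + 95*17))/((81*51 + 30) - 30671) = (-16128 + (-80 + 529 + 1615))/((4131 + 30) - 30671) = (-16128 + 2064)/(4161 - 30671) = -14064/(-26510) = -14064*(-1/26510) = 7032/13255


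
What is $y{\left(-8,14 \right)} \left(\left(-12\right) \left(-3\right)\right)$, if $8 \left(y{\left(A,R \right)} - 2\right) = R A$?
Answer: $-432$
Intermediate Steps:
$y{\left(A,R \right)} = 2 + \frac{A R}{8}$ ($y{\left(A,R \right)} = 2 + \frac{R A}{8} = 2 + \frac{A R}{8}$)
$y{\left(-8,14 \right)} \left(\left(-12\right) \left(-3\right)\right) = \left(2 + \frac{1}{8} \left(-8\right) 14\right) \left(\left(-12\right) \left(-3\right)\right) = \left(2 - 14\right) 36 = \left(-12\right) 36 = -432$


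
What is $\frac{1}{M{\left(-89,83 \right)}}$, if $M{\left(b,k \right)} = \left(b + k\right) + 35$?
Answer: $\frac{1}{29} \approx 0.034483$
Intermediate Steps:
$M{\left(b,k \right)} = 35 + b + k$
$\frac{1}{M{\left(-89,83 \right)}} = \frac{1}{35 - 89 + 83} = \frac{1}{29}$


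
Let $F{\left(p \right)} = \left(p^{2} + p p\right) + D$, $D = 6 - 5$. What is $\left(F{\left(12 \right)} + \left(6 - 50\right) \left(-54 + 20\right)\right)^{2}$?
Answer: $3186225$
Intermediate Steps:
$D = 1$ ($D = 6 - 5 = 1$)
$F{\left(p \right)} = 1 + 2 p^{2}$ ($F{\left(p \right)} = \left(p^{2} + p p\right) + 1 = \left(p^{2} + p^{2}\right) + 1 = 2 p^{2} + 1 = 1 + 2 p^{2}$)
$\left(F{\left(12 \right)} + \left(6 - 50\right) \left(-54 + 20\right)\right)^{2} = \left(\left(1 + 2 \cdot 12^{2}\right) + \left(6 - 50\right) \left(-54 + 20\right)\right)^{2} = \left(\left(1 + 2 \cdot 144\right) - -1496\right)^{2} = \left(\left(1 + 288\right) + 1496\right)^{2} = \left(289 + 1496\right)^{2} = 1785^{2} = 3186225$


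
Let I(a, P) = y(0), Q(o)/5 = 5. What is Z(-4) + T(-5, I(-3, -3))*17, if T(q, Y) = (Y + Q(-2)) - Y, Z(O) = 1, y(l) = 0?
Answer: 426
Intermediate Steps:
Q(o) = 25 (Q(o) = 5*5 = 25)
I(a, P) = 0
T(q, Y) = 25 (T(q, Y) = (Y + 25) - Y = (25 + Y) - Y = 25)
Z(-4) + T(-5, I(-3, -3))*17 = 1 + 25*17 = 1 + 425 = 426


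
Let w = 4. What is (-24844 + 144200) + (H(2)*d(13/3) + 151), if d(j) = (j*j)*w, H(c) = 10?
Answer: 1082323/9 ≈ 1.2026e+5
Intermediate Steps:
d(j) = 4*j**2 (d(j) = (j*j)*4 = j**2*4 = 4*j**2)
(-24844 + 144200) + (H(2)*d(13/3) + 151) = (-24844 + 144200) + (10*(4*(13/3)**2) + 151) = 119356 + (10*(4*(13*(1/3))**2) + 151) = 119356 + (10*(4*(13/3)**2) + 151) = 119356 + (10*(4*(169/9)) + 151) = 119356 + (10*(676/9) + 151) = 119356 + (6760/9 + 151) = 119356 + 8119/9 = 1082323/9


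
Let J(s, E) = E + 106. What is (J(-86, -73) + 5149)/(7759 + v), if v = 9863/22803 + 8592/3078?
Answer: 10103119983/15133670386 ≈ 0.66759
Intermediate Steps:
J(s, E) = 106 + E
v = 12571205/3899313 (v = 9863*(1/22803) + 8592*(1/3078) = 9863/22803 + 1432/513 = 12571205/3899313 ≈ 3.2240)
(J(-86, -73) + 5149)/(7759 + v) = ((106 - 73) + 5149)/(7759 + 12571205/3899313) = (33 + 5149)/(30267340772/3899313) = 5182*(3899313/30267340772) = 10103119983/15133670386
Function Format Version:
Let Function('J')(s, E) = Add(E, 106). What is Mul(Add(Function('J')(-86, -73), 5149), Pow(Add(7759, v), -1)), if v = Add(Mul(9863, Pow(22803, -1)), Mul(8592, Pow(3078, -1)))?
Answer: Rational(10103119983, 15133670386) ≈ 0.66759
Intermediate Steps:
Function('J')(s, E) = Add(106, E)
v = Rational(12571205, 3899313) (v = Add(Mul(9863, Rational(1, 22803)), Mul(8592, Rational(1, 3078))) = Add(Rational(9863, 22803), Rational(1432, 513)) = Rational(12571205, 3899313) ≈ 3.2240)
Mul(Add(Function('J')(-86, -73), 5149), Pow(Add(7759, v), -1)) = Mul(Add(Add(106, -73), 5149), Pow(Add(7759, Rational(12571205, 3899313)), -1)) = Mul(Add(33, 5149), Pow(Rational(30267340772, 3899313), -1)) = Mul(5182, Rational(3899313, 30267340772)) = Rational(10103119983, 15133670386)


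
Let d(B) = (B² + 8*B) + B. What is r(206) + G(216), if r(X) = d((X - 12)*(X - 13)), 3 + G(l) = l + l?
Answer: 1402240771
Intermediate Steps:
G(l) = -3 + 2*l (G(l) = -3 + (l + l) = -3 + 2*l)
d(B) = B² + 9*B
r(X) = (-13 + X)*(-12 + X)*(9 + (-13 + X)*(-12 + X)) (r(X) = ((X - 12)*(X - 13))*(9 + (X - 12)*(X - 13)) = ((-12 + X)*(-13 + X))*(9 + (-12 + X)*(-13 + X)) = ((-13 + X)*(-12 + X))*(9 + (-13 + X)*(-12 + X)) = (-13 + X)*(-12 + X)*(9 + (-13 + X)*(-12 + X)))
r(206) + G(216) = (156 + 206² - 25*206)*(165 + 206² - 25*206) + (-3 + 2*216) = (156 + 42436 - 5150)*(165 + 42436 - 5150) + (-3 + 432) = 37442*37451 + 429 = 1402240342 + 429 = 1402240771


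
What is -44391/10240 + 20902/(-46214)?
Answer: -161823011/33802240 ≈ -4.7873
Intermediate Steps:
-44391/10240 + 20902/(-46214) = -44391*1/10240 + 20902*(-1/46214) = -44391/10240 - 1493/3301 = -161823011/33802240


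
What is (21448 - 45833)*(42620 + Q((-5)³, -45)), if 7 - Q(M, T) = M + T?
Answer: -1043604845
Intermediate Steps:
Q(M, T) = 7 - M - T (Q(M, T) = 7 - (M + T) = 7 + (-M - T) = 7 - M - T)
(21448 - 45833)*(42620 + Q((-5)³, -45)) = (21448 - 45833)*(42620 + (7 - 1*(-5)³ - 1*(-45))) = -24385*(42620 + (7 - 1*(-125) + 45)) = -24385*(42620 + (7 + 125 + 45)) = -24385*(42620 + 177) = -24385*42797 = -1043604845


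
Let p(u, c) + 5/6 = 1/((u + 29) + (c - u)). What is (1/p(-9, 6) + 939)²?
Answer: 25116227361/28561 ≈ 8.7939e+5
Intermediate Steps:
p(u, c) = -⅚ + 1/(29 + c) (p(u, c) = -⅚ + 1/((u + 29) + (c - u)) = -⅚ + 1/((29 + u) + (c - u)) = -⅚ + 1/(29 + c))
(1/p(-9, 6) + 939)² = (1/((-139 - 5*6)/(6*(29 + 6))) + 939)² = (1/((⅙)*(-139 - 30)/35) + 939)² = (1/((⅙)*(1/35)*(-169)) + 939)² = (1/(-169/210) + 939)² = (-210/169 + 939)² = (158481/169)² = 25116227361/28561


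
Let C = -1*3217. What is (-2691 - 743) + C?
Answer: -6651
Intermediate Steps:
C = -3217
(-2691 - 743) + C = (-2691 - 743) - 3217 = -3434 - 3217 = -6651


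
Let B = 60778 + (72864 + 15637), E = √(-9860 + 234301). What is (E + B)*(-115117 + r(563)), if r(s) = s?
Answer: -17100506566 - 114554*√224441 ≈ -1.7155e+10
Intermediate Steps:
E = √224441 ≈ 473.75
B = 149279 (B = 60778 + 88501 = 149279)
(E + B)*(-115117 + r(563)) = (√224441 + 149279)*(-115117 + 563) = (149279 + √224441)*(-114554) = -17100506566 - 114554*√224441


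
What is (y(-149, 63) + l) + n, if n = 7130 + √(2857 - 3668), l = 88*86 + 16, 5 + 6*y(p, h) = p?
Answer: 44065/3 + I*√811 ≈ 14688.0 + 28.478*I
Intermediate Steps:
y(p, h) = -⅚ + p/6
l = 7584 (l = 7568 + 16 = 7584)
n = 7130 + I*√811 (n = 7130 + √(-811) = 7130 + I*√811 ≈ 7130.0 + 28.478*I)
(y(-149, 63) + l) + n = ((-⅚ + (⅙)*(-149)) + 7584) + (7130 + I*√811) = ((-⅚ - 149/6) + 7584) + (7130 + I*√811) = (-77/3 + 7584) + (7130 + I*√811) = 22675/3 + (7130 + I*√811) = 44065/3 + I*√811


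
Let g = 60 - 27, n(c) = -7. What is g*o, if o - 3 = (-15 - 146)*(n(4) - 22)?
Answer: 154176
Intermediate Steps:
g = 33
o = 4672 (o = 3 + (-15 - 146)*(-7 - 22) = 3 - 161*(-29) = 3 + 4669 = 4672)
g*o = 33*4672 = 154176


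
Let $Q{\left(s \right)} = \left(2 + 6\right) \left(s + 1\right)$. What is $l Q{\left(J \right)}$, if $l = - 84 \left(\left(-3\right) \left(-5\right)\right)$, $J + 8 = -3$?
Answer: $100800$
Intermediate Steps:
$J = -11$ ($J = -8 - 3 = -11$)
$Q{\left(s \right)} = 8 + 8 s$ ($Q{\left(s \right)} = 8 \left(1 + s\right) = 8 + 8 s$)
$l = -1260$ ($l = \left(-84\right) 15 = -1260$)
$l Q{\left(J \right)} = - 1260 \left(8 + 8 \left(-11\right)\right) = - 1260 \left(8 - 88\right) = \left(-1260\right) \left(-80\right) = 100800$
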